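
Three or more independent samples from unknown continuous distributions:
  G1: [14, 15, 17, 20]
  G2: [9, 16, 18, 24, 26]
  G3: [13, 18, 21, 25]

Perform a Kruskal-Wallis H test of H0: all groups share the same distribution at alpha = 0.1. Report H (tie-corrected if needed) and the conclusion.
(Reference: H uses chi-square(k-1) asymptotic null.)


Step 1: Combine all N = 13 observations and assign midranks.
sorted (value, group, rank): (9,G2,1), (13,G3,2), (14,G1,3), (15,G1,4), (16,G2,5), (17,G1,6), (18,G2,7.5), (18,G3,7.5), (20,G1,9), (21,G3,10), (24,G2,11), (25,G3,12), (26,G2,13)
Step 2: Sum ranks within each group.
R_1 = 22 (n_1 = 4)
R_2 = 37.5 (n_2 = 5)
R_3 = 31.5 (n_3 = 4)
Step 3: H = 12/(N(N+1)) * sum(R_i^2/n_i) - 3(N+1)
     = 12/(13*14) * (22^2/4 + 37.5^2/5 + 31.5^2/4) - 3*14
     = 0.065934 * 650.312 - 42
     = 0.877747.
Step 4: Ties present; correction factor C = 1 - 6/(13^3 - 13) = 0.997253. Corrected H = 0.877747 / 0.997253 = 0.880165.
Step 5: Under H0, H ~ chi^2(2); p-value = 0.643983.
Step 6: alpha = 0.1. fail to reject H0.

H = 0.8802, df = 2, p = 0.643983, fail to reject H0.


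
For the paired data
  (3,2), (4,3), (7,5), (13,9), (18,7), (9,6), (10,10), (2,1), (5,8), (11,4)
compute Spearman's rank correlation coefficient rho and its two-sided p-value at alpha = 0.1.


Step 1: Rank x and y separately (midranks; no ties here).
rank(x): 3->2, 4->3, 7->5, 13->9, 18->10, 9->6, 10->7, 2->1, 5->4, 11->8
rank(y): 2->2, 3->3, 5->5, 9->9, 7->7, 6->6, 10->10, 1->1, 8->8, 4->4
Step 2: d_i = R_x(i) - R_y(i); compute d_i^2.
  (2-2)^2=0, (3-3)^2=0, (5-5)^2=0, (9-9)^2=0, (10-7)^2=9, (6-6)^2=0, (7-10)^2=9, (1-1)^2=0, (4-8)^2=16, (8-4)^2=16
sum(d^2) = 50.
Step 3: rho = 1 - 6*50 / (10*(10^2 - 1)) = 1 - 300/990 = 0.696970.
Step 4: Under H0, t = rho * sqrt((n-2)/(1-rho^2)) = 2.7490 ~ t(8).
Step 5: Two-sided p-value from the t-distribution with 8 df = 0.025097.
Step 6: alpha = 0.1. reject H0.

rho = 0.6970, p = 0.025097, reject H0 at alpha = 0.1.


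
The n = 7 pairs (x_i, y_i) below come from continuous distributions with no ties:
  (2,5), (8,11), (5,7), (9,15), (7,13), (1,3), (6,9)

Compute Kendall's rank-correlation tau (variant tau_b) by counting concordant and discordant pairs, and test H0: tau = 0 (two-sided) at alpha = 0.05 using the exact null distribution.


Step 1: Enumerate the 21 unordered pairs (i,j) with i<j and classify each by sign(x_j-x_i) * sign(y_j-y_i).
  (1,2):dx=+6,dy=+6->C; (1,3):dx=+3,dy=+2->C; (1,4):dx=+7,dy=+10->C; (1,5):dx=+5,dy=+8->C
  (1,6):dx=-1,dy=-2->C; (1,7):dx=+4,dy=+4->C; (2,3):dx=-3,dy=-4->C; (2,4):dx=+1,dy=+4->C
  (2,5):dx=-1,dy=+2->D; (2,6):dx=-7,dy=-8->C; (2,7):dx=-2,dy=-2->C; (3,4):dx=+4,dy=+8->C
  (3,5):dx=+2,dy=+6->C; (3,6):dx=-4,dy=-4->C; (3,7):dx=+1,dy=+2->C; (4,5):dx=-2,dy=-2->C
  (4,6):dx=-8,dy=-12->C; (4,7):dx=-3,dy=-6->C; (5,6):dx=-6,dy=-10->C; (5,7):dx=-1,dy=-4->C
  (6,7):dx=+5,dy=+6->C
Step 2: C = 20, D = 1, total pairs = 21.
Step 3: tau = (C - D)/(n(n-1)/2) = (20 - 1)/21 = 0.904762.
Step 4: Exact two-sided p-value (enumerate n! = 5040 permutations of y under H0): p = 0.002778.
Step 5: alpha = 0.05. reject H0.

tau_b = 0.9048 (C=20, D=1), p = 0.002778, reject H0.


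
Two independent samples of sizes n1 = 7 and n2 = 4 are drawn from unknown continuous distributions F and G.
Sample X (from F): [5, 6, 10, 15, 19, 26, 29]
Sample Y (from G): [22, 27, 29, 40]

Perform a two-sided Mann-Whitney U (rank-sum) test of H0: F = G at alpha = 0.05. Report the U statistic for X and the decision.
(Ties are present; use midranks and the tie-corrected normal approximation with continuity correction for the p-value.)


Step 1: Combine and sort all 11 observations; assign midranks.
sorted (value, group): (5,X), (6,X), (10,X), (15,X), (19,X), (22,Y), (26,X), (27,Y), (29,X), (29,Y), (40,Y)
ranks: 5->1, 6->2, 10->3, 15->4, 19->5, 22->6, 26->7, 27->8, 29->9.5, 29->9.5, 40->11
Step 2: Rank sum for X: R1 = 1 + 2 + 3 + 4 + 5 + 7 + 9.5 = 31.5.
Step 3: U_X = R1 - n1(n1+1)/2 = 31.5 - 7*8/2 = 31.5 - 28 = 3.5.
       U_Y = n1*n2 - U_X = 28 - 3.5 = 24.5.
Step 4: Ties are present, so use the tie-corrected normal approximation (with continuity correction) for the p-value.
Step 5: p-value = 0.058207; compare to alpha = 0.05. fail to reject H0.

U_X = 3.5, p = 0.058207, fail to reject H0 at alpha = 0.05.


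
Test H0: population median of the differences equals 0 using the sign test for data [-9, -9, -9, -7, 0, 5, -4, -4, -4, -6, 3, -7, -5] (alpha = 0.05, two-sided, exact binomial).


Step 1: Discard zero differences. Original n = 13; n_eff = number of nonzero differences = 12.
Nonzero differences (with sign): -9, -9, -9, -7, +5, -4, -4, -4, -6, +3, -7, -5
Step 2: Count signs: positive = 2, negative = 10.
Step 3: Under H0: P(positive) = 0.5, so the number of positives S ~ Bin(12, 0.5).
Step 4: Two-sided exact p-value = sum of Bin(12,0.5) probabilities at or below the observed probability = 0.038574.
Step 5: alpha = 0.05. reject H0.

n_eff = 12, pos = 2, neg = 10, p = 0.038574, reject H0.


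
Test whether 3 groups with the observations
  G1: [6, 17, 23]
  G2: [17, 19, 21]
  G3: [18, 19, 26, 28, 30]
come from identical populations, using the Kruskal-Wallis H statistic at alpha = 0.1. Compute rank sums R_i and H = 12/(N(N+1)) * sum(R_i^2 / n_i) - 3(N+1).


Step 1: Combine all N = 11 observations and assign midranks.
sorted (value, group, rank): (6,G1,1), (17,G1,2.5), (17,G2,2.5), (18,G3,4), (19,G2,5.5), (19,G3,5.5), (21,G2,7), (23,G1,8), (26,G3,9), (28,G3,10), (30,G3,11)
Step 2: Sum ranks within each group.
R_1 = 11.5 (n_1 = 3)
R_2 = 15 (n_2 = 3)
R_3 = 39.5 (n_3 = 5)
Step 3: H = 12/(N(N+1)) * sum(R_i^2/n_i) - 3(N+1)
     = 12/(11*12) * (11.5^2/3 + 15^2/3 + 39.5^2/5) - 3*12
     = 0.090909 * 431.133 - 36
     = 3.193939.
Step 4: Ties present; correction factor C = 1 - 12/(11^3 - 11) = 0.990909. Corrected H = 3.193939 / 0.990909 = 3.223242.
Step 5: Under H0, H ~ chi^2(2); p-value = 0.199564.
Step 6: alpha = 0.1. fail to reject H0.

H = 3.2232, df = 2, p = 0.199564, fail to reject H0.


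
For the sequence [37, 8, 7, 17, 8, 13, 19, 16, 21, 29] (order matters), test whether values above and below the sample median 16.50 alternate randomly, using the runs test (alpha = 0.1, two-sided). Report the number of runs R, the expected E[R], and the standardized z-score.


Step 1: Compute median = 16.50; label A = above, B = below.
Labels in order: ABBABBABAA  (n_A = 5, n_B = 5)
Step 2: Count runs R = 7.
Step 3: Under H0 (random ordering), E[R] = 2*n_A*n_B/(n_A+n_B) + 1 = 2*5*5/10 + 1 = 6.0000.
        Var[R] = 2*n_A*n_B*(2*n_A*n_B - n_A - n_B) / ((n_A+n_B)^2 * (n_A+n_B-1)) = 2000/900 = 2.2222.
        SD[R] = 1.4907.
Step 4: Continuity-corrected z = (R - 0.5 - E[R]) / SD[R] = (7 - 0.5 - 6.0000) / 1.4907 = 0.3354.
Step 5: Two-sided p-value via normal approximation = 2*(1 - Phi(|z|)) = 0.737316.
Step 6: alpha = 0.1. fail to reject H0.

R = 7, z = 0.3354, p = 0.737316, fail to reject H0.


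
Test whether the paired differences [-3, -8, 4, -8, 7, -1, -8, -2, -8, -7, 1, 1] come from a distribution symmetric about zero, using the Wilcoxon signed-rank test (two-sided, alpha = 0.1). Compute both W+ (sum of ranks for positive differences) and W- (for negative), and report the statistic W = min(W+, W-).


Step 1: Drop any zero differences (none here) and take |d_i|.
|d| = [3, 8, 4, 8, 7, 1, 8, 2, 8, 7, 1, 1]
Step 2: Midrank |d_i| (ties get averaged ranks).
ranks: |3|->5, |8|->10.5, |4|->6, |8|->10.5, |7|->7.5, |1|->2, |8|->10.5, |2|->4, |8|->10.5, |7|->7.5, |1|->2, |1|->2
Step 3: Attach original signs; sum ranks with positive sign and with negative sign.
W+ = 6 + 7.5 + 2 + 2 = 17.5
W- = 5 + 10.5 + 10.5 + 2 + 10.5 + 4 + 10.5 + 7.5 = 60.5
(Check: W+ + W- = 78 should equal n(n+1)/2 = 78.)
Step 4: Test statistic W = min(W+, W-) = 17.5.
Step 5: Ties in |d|, so use the tie-corrected normal approximation.
        E[W] = n(n+1)/4 = 12*13/4 = 39.
        Tie groups: |d|=1 (t=3), |d|=7 (t=2), |d|=8 (t=4); sum(t^3 - t) = 90.
        Var[W] = n(n+1)(2n+1)/24 - sum(t^3-t)/48 = 3900/24 - 90/48 = 160.625.
        z = (W - E[W]) / sqrt(Var[W]) = (17.5 - 39) / 12.6738 = -1.6964.
        Two-sided p = 2*Phi(z) = 0.089807.
Step 6: alpha = 0.1. reject H0.

W+ = 17.5, W- = 60.5, W = min = 17.5, p = 0.089807, reject H0.


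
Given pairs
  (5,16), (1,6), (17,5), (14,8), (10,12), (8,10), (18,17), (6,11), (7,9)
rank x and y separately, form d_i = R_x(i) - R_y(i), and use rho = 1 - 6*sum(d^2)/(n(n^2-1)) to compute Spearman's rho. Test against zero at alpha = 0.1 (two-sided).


Step 1: Rank x and y separately (midranks; no ties here).
rank(x): 5->2, 1->1, 17->8, 14->7, 10->6, 8->5, 18->9, 6->3, 7->4
rank(y): 16->8, 6->2, 5->1, 8->3, 12->7, 10->5, 17->9, 11->6, 9->4
Step 2: d_i = R_x(i) - R_y(i); compute d_i^2.
  (2-8)^2=36, (1-2)^2=1, (8-1)^2=49, (7-3)^2=16, (6-7)^2=1, (5-5)^2=0, (9-9)^2=0, (3-6)^2=9, (4-4)^2=0
sum(d^2) = 112.
Step 3: rho = 1 - 6*112 / (9*(9^2 - 1)) = 1 - 672/720 = 0.066667.
Step 4: Under H0, t = rho * sqrt((n-2)/(1-rho^2)) = 0.1768 ~ t(7).
Step 5: Two-sided p-value from the t-distribution with 7 df = 0.864690.
Step 6: alpha = 0.1. fail to reject H0.

rho = 0.0667, p = 0.864690, fail to reject H0 at alpha = 0.1.


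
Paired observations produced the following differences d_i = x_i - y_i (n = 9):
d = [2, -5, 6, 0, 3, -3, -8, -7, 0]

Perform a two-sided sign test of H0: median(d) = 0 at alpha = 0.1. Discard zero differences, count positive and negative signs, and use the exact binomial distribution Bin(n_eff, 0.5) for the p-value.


Step 1: Discard zero differences. Original n = 9; n_eff = number of nonzero differences = 7.
Nonzero differences (with sign): +2, -5, +6, +3, -3, -8, -7
Step 2: Count signs: positive = 3, negative = 4.
Step 3: Under H0: P(positive) = 0.5, so the number of positives S ~ Bin(7, 0.5).
Step 4: Two-sided exact p-value = sum of Bin(7,0.5) probabilities at or below the observed probability = 1.000000.
Step 5: alpha = 0.1. fail to reject H0.

n_eff = 7, pos = 3, neg = 4, p = 1.000000, fail to reject H0.


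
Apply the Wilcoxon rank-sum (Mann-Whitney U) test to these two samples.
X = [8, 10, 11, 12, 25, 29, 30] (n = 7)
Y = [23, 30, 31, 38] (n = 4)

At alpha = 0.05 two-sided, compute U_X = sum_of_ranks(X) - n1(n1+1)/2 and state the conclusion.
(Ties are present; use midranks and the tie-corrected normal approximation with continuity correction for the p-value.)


Step 1: Combine and sort all 11 observations; assign midranks.
sorted (value, group): (8,X), (10,X), (11,X), (12,X), (23,Y), (25,X), (29,X), (30,X), (30,Y), (31,Y), (38,Y)
ranks: 8->1, 10->2, 11->3, 12->4, 23->5, 25->6, 29->7, 30->8.5, 30->8.5, 31->10, 38->11
Step 2: Rank sum for X: R1 = 1 + 2 + 3 + 4 + 6 + 7 + 8.5 = 31.5.
Step 3: U_X = R1 - n1(n1+1)/2 = 31.5 - 7*8/2 = 31.5 - 28 = 3.5.
       U_Y = n1*n2 - U_X = 28 - 3.5 = 24.5.
Step 4: Ties are present, so use the tie-corrected normal approximation (with continuity correction) for the p-value.
Step 5: p-value = 0.058207; compare to alpha = 0.05. fail to reject H0.

U_X = 3.5, p = 0.058207, fail to reject H0 at alpha = 0.05.


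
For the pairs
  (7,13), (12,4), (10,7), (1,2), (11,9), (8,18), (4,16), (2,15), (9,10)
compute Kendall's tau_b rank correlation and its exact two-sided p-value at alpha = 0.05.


Step 1: Enumerate the 36 unordered pairs (i,j) with i<j and classify each by sign(x_j-x_i) * sign(y_j-y_i).
  (1,2):dx=+5,dy=-9->D; (1,3):dx=+3,dy=-6->D; (1,4):dx=-6,dy=-11->C; (1,5):dx=+4,dy=-4->D
  (1,6):dx=+1,dy=+5->C; (1,7):dx=-3,dy=+3->D; (1,8):dx=-5,dy=+2->D; (1,9):dx=+2,dy=-3->D
  (2,3):dx=-2,dy=+3->D; (2,4):dx=-11,dy=-2->C; (2,5):dx=-1,dy=+5->D; (2,6):dx=-4,dy=+14->D
  (2,7):dx=-8,dy=+12->D; (2,8):dx=-10,dy=+11->D; (2,9):dx=-3,dy=+6->D; (3,4):dx=-9,dy=-5->C
  (3,5):dx=+1,dy=+2->C; (3,6):dx=-2,dy=+11->D; (3,7):dx=-6,dy=+9->D; (3,8):dx=-8,dy=+8->D
  (3,9):dx=-1,dy=+3->D; (4,5):dx=+10,dy=+7->C; (4,6):dx=+7,dy=+16->C; (4,7):dx=+3,dy=+14->C
  (4,8):dx=+1,dy=+13->C; (4,9):dx=+8,dy=+8->C; (5,6):dx=-3,dy=+9->D; (5,7):dx=-7,dy=+7->D
  (5,8):dx=-9,dy=+6->D; (5,9):dx=-2,dy=+1->D; (6,7):dx=-4,dy=-2->C; (6,8):dx=-6,dy=-3->C
  (6,9):dx=+1,dy=-8->D; (7,8):dx=-2,dy=-1->C; (7,9):dx=+5,dy=-6->D; (8,9):dx=+7,dy=-5->D
Step 2: C = 13, D = 23, total pairs = 36.
Step 3: tau = (C - D)/(n(n-1)/2) = (13 - 23)/36 = -0.277778.
Step 4: Exact two-sided p-value (enumerate n! = 362880 permutations of y under H0): p = 0.358488.
Step 5: alpha = 0.05. fail to reject H0.

tau_b = -0.2778 (C=13, D=23), p = 0.358488, fail to reject H0.


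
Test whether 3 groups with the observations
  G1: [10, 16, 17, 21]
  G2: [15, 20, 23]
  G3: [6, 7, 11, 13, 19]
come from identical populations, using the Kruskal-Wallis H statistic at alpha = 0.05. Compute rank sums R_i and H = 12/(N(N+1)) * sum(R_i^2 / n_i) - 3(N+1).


Step 1: Combine all N = 12 observations and assign midranks.
sorted (value, group, rank): (6,G3,1), (7,G3,2), (10,G1,3), (11,G3,4), (13,G3,5), (15,G2,6), (16,G1,7), (17,G1,8), (19,G3,9), (20,G2,10), (21,G1,11), (23,G2,12)
Step 2: Sum ranks within each group.
R_1 = 29 (n_1 = 4)
R_2 = 28 (n_2 = 3)
R_3 = 21 (n_3 = 5)
Step 3: H = 12/(N(N+1)) * sum(R_i^2/n_i) - 3(N+1)
     = 12/(12*13) * (29^2/4 + 28^2/3 + 21^2/5) - 3*13
     = 0.076923 * 559.783 - 39
     = 4.060256.
Step 4: No ties, so H is used without correction.
Step 5: Under H0, H ~ chi^2(2); p-value = 0.131319.
Step 6: alpha = 0.05. fail to reject H0.

H = 4.0603, df = 2, p = 0.131319, fail to reject H0.


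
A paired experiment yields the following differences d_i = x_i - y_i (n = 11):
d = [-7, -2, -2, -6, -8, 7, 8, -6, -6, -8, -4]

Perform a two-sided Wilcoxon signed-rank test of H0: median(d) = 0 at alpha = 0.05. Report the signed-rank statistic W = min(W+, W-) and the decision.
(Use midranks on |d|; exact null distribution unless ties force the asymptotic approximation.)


Step 1: Drop any zero differences (none here) and take |d_i|.
|d| = [7, 2, 2, 6, 8, 7, 8, 6, 6, 8, 4]
Step 2: Midrank |d_i| (ties get averaged ranks).
ranks: |7|->7.5, |2|->1.5, |2|->1.5, |6|->5, |8|->10, |7|->7.5, |8|->10, |6|->5, |6|->5, |8|->10, |4|->3
Step 3: Attach original signs; sum ranks with positive sign and with negative sign.
W+ = 7.5 + 10 = 17.5
W- = 7.5 + 1.5 + 1.5 + 5 + 10 + 5 + 5 + 10 + 3 = 48.5
(Check: W+ + W- = 66 should equal n(n+1)/2 = 66.)
Step 4: Test statistic W = min(W+, W-) = 17.5.
Step 5: Ties in |d|, so use the tie-corrected normal approximation.
        E[W] = n(n+1)/4 = 11*12/4 = 33.
        Tie groups: |d|=2 (t=2), |d|=6 (t=3), |d|=7 (t=2), |d|=8 (t=3); sum(t^3 - t) = 60.
        Var[W] = n(n+1)(2n+1)/24 - sum(t^3-t)/48 = 3036/24 - 60/48 = 125.25.
        z = (W - E[W]) / sqrt(Var[W]) = (17.5 - 33) / 11.1915 = -1.3850.
        Two-sided p = 2*Phi(z) = 0.166059.
Step 6: alpha = 0.05. fail to reject H0.

W+ = 17.5, W- = 48.5, W = min = 17.5, p = 0.166059, fail to reject H0.


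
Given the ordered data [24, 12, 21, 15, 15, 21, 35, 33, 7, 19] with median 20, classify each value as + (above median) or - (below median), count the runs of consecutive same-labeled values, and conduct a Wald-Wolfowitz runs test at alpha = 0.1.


Step 1: Compute median = 20; label A = above, B = below.
Labels in order: ABABBAAABB  (n_A = 5, n_B = 5)
Step 2: Count runs R = 6.
Step 3: Under H0 (random ordering), E[R] = 2*n_A*n_B/(n_A+n_B) + 1 = 2*5*5/10 + 1 = 6.0000.
        Var[R] = 2*n_A*n_B*(2*n_A*n_B - n_A - n_B) / ((n_A+n_B)^2 * (n_A+n_B-1)) = 2000/900 = 2.2222.
        SD[R] = 1.4907.
Step 4: R = E[R], so z = 0 with no continuity correction.
Step 5: Two-sided p-value via normal approximation = 2*(1 - Phi(|z|)) = 1.000000.
Step 6: alpha = 0.1. fail to reject H0.

R = 6, z = 0.0000, p = 1.000000, fail to reject H0.


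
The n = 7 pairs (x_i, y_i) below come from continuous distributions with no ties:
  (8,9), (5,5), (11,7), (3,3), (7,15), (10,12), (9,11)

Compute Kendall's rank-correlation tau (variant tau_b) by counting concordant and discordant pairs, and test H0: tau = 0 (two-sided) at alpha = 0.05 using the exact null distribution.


Step 1: Enumerate the 21 unordered pairs (i,j) with i<j and classify each by sign(x_j-x_i) * sign(y_j-y_i).
  (1,2):dx=-3,dy=-4->C; (1,3):dx=+3,dy=-2->D; (1,4):dx=-5,dy=-6->C; (1,5):dx=-1,dy=+6->D
  (1,6):dx=+2,dy=+3->C; (1,7):dx=+1,dy=+2->C; (2,3):dx=+6,dy=+2->C; (2,4):dx=-2,dy=-2->C
  (2,5):dx=+2,dy=+10->C; (2,6):dx=+5,dy=+7->C; (2,7):dx=+4,dy=+6->C; (3,4):dx=-8,dy=-4->C
  (3,5):dx=-4,dy=+8->D; (3,6):dx=-1,dy=+5->D; (3,7):dx=-2,dy=+4->D; (4,5):dx=+4,dy=+12->C
  (4,6):dx=+7,dy=+9->C; (4,7):dx=+6,dy=+8->C; (5,6):dx=+3,dy=-3->D; (5,7):dx=+2,dy=-4->D
  (6,7):dx=-1,dy=-1->C
Step 2: C = 14, D = 7, total pairs = 21.
Step 3: tau = (C - D)/(n(n-1)/2) = (14 - 7)/21 = 0.333333.
Step 4: Exact two-sided p-value (enumerate n! = 5040 permutations of y under H0): p = 0.381349.
Step 5: alpha = 0.05. fail to reject H0.

tau_b = 0.3333 (C=14, D=7), p = 0.381349, fail to reject H0.


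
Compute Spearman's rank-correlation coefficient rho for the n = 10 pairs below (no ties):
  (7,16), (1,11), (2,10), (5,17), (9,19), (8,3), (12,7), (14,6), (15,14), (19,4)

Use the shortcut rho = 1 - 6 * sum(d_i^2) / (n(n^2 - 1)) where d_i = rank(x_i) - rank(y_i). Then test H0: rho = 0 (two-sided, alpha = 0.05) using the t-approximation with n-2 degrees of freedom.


Step 1: Rank x and y separately (midranks; no ties here).
rank(x): 7->4, 1->1, 2->2, 5->3, 9->6, 8->5, 12->7, 14->8, 15->9, 19->10
rank(y): 16->8, 11->6, 10->5, 17->9, 19->10, 3->1, 7->4, 6->3, 14->7, 4->2
Step 2: d_i = R_x(i) - R_y(i); compute d_i^2.
  (4-8)^2=16, (1-6)^2=25, (2-5)^2=9, (3-9)^2=36, (6-10)^2=16, (5-1)^2=16, (7-4)^2=9, (8-3)^2=25, (9-7)^2=4, (10-2)^2=64
sum(d^2) = 220.
Step 3: rho = 1 - 6*220 / (10*(10^2 - 1)) = 1 - 1320/990 = -0.333333.
Step 4: Under H0, t = rho * sqrt((n-2)/(1-rho^2)) = -1.0000 ~ t(8).
Step 5: Two-sided p-value from the t-distribution with 8 df = 0.346594.
Step 6: alpha = 0.05. fail to reject H0.

rho = -0.3333, p = 0.346594, fail to reject H0 at alpha = 0.05.


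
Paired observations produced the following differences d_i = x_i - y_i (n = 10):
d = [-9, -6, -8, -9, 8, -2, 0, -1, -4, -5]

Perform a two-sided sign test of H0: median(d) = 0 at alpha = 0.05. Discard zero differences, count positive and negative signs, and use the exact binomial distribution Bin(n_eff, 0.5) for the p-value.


Step 1: Discard zero differences. Original n = 10; n_eff = number of nonzero differences = 9.
Nonzero differences (with sign): -9, -6, -8, -9, +8, -2, -1, -4, -5
Step 2: Count signs: positive = 1, negative = 8.
Step 3: Under H0: P(positive) = 0.5, so the number of positives S ~ Bin(9, 0.5).
Step 4: Two-sided exact p-value = sum of Bin(9,0.5) probabilities at or below the observed probability = 0.039062.
Step 5: alpha = 0.05. reject H0.

n_eff = 9, pos = 1, neg = 8, p = 0.039062, reject H0.


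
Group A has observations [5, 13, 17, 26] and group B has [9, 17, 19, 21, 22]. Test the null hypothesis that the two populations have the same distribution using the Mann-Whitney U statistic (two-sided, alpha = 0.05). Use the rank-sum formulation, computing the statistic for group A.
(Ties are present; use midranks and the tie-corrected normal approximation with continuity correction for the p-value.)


Step 1: Combine and sort all 9 observations; assign midranks.
sorted (value, group): (5,X), (9,Y), (13,X), (17,X), (17,Y), (19,Y), (21,Y), (22,Y), (26,X)
ranks: 5->1, 9->2, 13->3, 17->4.5, 17->4.5, 19->6, 21->7, 22->8, 26->9
Step 2: Rank sum for X: R1 = 1 + 3 + 4.5 + 9 = 17.5.
Step 3: U_X = R1 - n1(n1+1)/2 = 17.5 - 4*5/2 = 17.5 - 10 = 7.5.
       U_Y = n1*n2 - U_X = 20 - 7.5 = 12.5.
Step 4: Ties are present, so use the tie-corrected normal approximation (with continuity correction) for the p-value.
Step 5: p-value = 0.622753; compare to alpha = 0.05. fail to reject H0.

U_X = 7.5, p = 0.622753, fail to reject H0 at alpha = 0.05.


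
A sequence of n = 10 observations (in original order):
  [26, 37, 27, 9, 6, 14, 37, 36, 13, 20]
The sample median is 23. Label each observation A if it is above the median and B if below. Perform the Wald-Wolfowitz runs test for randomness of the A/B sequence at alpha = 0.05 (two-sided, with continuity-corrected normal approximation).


Step 1: Compute median = 23; label A = above, B = below.
Labels in order: AAABBBAABB  (n_A = 5, n_B = 5)
Step 2: Count runs R = 4.
Step 3: Under H0 (random ordering), E[R] = 2*n_A*n_B/(n_A+n_B) + 1 = 2*5*5/10 + 1 = 6.0000.
        Var[R] = 2*n_A*n_B*(2*n_A*n_B - n_A - n_B) / ((n_A+n_B)^2 * (n_A+n_B-1)) = 2000/900 = 2.2222.
        SD[R] = 1.4907.
Step 4: Continuity-corrected z = (R + 0.5 - E[R]) / SD[R] = (4 + 0.5 - 6.0000) / 1.4907 = -1.0062.
Step 5: Two-sided p-value via normal approximation = 2*(1 - Phi(|z|)) = 0.314305.
Step 6: alpha = 0.05. fail to reject H0.

R = 4, z = -1.0062, p = 0.314305, fail to reject H0.


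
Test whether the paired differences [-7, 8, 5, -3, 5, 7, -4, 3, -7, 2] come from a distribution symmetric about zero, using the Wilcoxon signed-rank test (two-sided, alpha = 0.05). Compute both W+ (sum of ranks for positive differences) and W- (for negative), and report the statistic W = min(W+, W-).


Step 1: Drop any zero differences (none here) and take |d_i|.
|d| = [7, 8, 5, 3, 5, 7, 4, 3, 7, 2]
Step 2: Midrank |d_i| (ties get averaged ranks).
ranks: |7|->8, |8|->10, |5|->5.5, |3|->2.5, |5|->5.5, |7|->8, |4|->4, |3|->2.5, |7|->8, |2|->1
Step 3: Attach original signs; sum ranks with positive sign and with negative sign.
W+ = 10 + 5.5 + 5.5 + 8 + 2.5 + 1 = 32.5
W- = 8 + 2.5 + 4 + 8 = 22.5
(Check: W+ + W- = 55 should equal n(n+1)/2 = 55.)
Step 4: Test statistic W = min(W+, W-) = 22.5.
Step 5: Ties in |d|, so use the tie-corrected normal approximation.
        E[W] = n(n+1)/4 = 10*11/4 = 27.5.
        Tie groups: |d|=3 (t=2), |d|=5 (t=2), |d|=7 (t=3); sum(t^3 - t) = 36.
        Var[W] = n(n+1)(2n+1)/24 - sum(t^3-t)/48 = 2310/24 - 36/48 = 95.5.
        z = (W - E[W]) / sqrt(Var[W]) = (22.5 - 27.5) / 9.7724 = -0.5116.
        Two-sided p = 2*Phi(z) = 0.608900.
Step 6: alpha = 0.05. fail to reject H0.

W+ = 32.5, W- = 22.5, W = min = 22.5, p = 0.608900, fail to reject H0.


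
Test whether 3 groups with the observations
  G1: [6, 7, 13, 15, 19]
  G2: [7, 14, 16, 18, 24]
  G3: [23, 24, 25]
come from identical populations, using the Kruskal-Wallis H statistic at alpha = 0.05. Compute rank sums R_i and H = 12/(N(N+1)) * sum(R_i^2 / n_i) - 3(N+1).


Step 1: Combine all N = 13 observations and assign midranks.
sorted (value, group, rank): (6,G1,1), (7,G1,2.5), (7,G2,2.5), (13,G1,4), (14,G2,5), (15,G1,6), (16,G2,7), (18,G2,8), (19,G1,9), (23,G3,10), (24,G2,11.5), (24,G3,11.5), (25,G3,13)
Step 2: Sum ranks within each group.
R_1 = 22.5 (n_1 = 5)
R_2 = 34 (n_2 = 5)
R_3 = 34.5 (n_3 = 3)
Step 3: H = 12/(N(N+1)) * sum(R_i^2/n_i) - 3(N+1)
     = 12/(13*14) * (22.5^2/5 + 34^2/5 + 34.5^2/3) - 3*14
     = 0.065934 * 729.2 - 42
     = 6.079121.
Step 4: Ties present; correction factor C = 1 - 12/(13^3 - 13) = 0.994505. Corrected H = 6.079121 / 0.994505 = 6.112707.
Step 5: Under H0, H ~ chi^2(2); p-value = 0.047059.
Step 6: alpha = 0.05. reject H0.

H = 6.1127, df = 2, p = 0.047059, reject H0.


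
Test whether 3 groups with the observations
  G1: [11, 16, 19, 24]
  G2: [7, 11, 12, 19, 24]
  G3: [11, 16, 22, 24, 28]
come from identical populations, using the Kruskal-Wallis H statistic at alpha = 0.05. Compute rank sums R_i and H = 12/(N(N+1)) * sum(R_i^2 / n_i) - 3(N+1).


Step 1: Combine all N = 14 observations and assign midranks.
sorted (value, group, rank): (7,G2,1), (11,G1,3), (11,G2,3), (11,G3,3), (12,G2,5), (16,G1,6.5), (16,G3,6.5), (19,G1,8.5), (19,G2,8.5), (22,G3,10), (24,G1,12), (24,G2,12), (24,G3,12), (28,G3,14)
Step 2: Sum ranks within each group.
R_1 = 30 (n_1 = 4)
R_2 = 29.5 (n_2 = 5)
R_3 = 45.5 (n_3 = 5)
Step 3: H = 12/(N(N+1)) * sum(R_i^2/n_i) - 3(N+1)
     = 12/(14*15) * (30^2/4 + 29.5^2/5 + 45.5^2/5) - 3*15
     = 0.057143 * 813.1 - 45
     = 1.462857.
Step 4: Ties present; correction factor C = 1 - 60/(14^3 - 14) = 0.978022. Corrected H = 1.462857 / 0.978022 = 1.495730.
Step 5: Under H0, H ~ chi^2(2); p-value = 0.473376.
Step 6: alpha = 0.05. fail to reject H0.

H = 1.4957, df = 2, p = 0.473376, fail to reject H0.


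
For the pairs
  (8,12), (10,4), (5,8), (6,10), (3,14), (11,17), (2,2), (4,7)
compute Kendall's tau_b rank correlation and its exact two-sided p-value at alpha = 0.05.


Step 1: Enumerate the 28 unordered pairs (i,j) with i<j and classify each by sign(x_j-x_i) * sign(y_j-y_i).
  (1,2):dx=+2,dy=-8->D; (1,3):dx=-3,dy=-4->C; (1,4):dx=-2,dy=-2->C; (1,5):dx=-5,dy=+2->D
  (1,6):dx=+3,dy=+5->C; (1,7):dx=-6,dy=-10->C; (1,8):dx=-4,dy=-5->C; (2,3):dx=-5,dy=+4->D
  (2,4):dx=-4,dy=+6->D; (2,5):dx=-7,dy=+10->D; (2,6):dx=+1,dy=+13->C; (2,7):dx=-8,dy=-2->C
  (2,8):dx=-6,dy=+3->D; (3,4):dx=+1,dy=+2->C; (3,5):dx=-2,dy=+6->D; (3,6):dx=+6,dy=+9->C
  (3,7):dx=-3,dy=-6->C; (3,8):dx=-1,dy=-1->C; (4,5):dx=-3,dy=+4->D; (4,6):dx=+5,dy=+7->C
  (4,7):dx=-4,dy=-8->C; (4,8):dx=-2,dy=-3->C; (5,6):dx=+8,dy=+3->C; (5,7):dx=-1,dy=-12->C
  (5,8):dx=+1,dy=-7->D; (6,7):dx=-9,dy=-15->C; (6,8):dx=-7,dy=-10->C; (7,8):dx=+2,dy=+5->C
Step 2: C = 19, D = 9, total pairs = 28.
Step 3: tau = (C - D)/(n(n-1)/2) = (19 - 9)/28 = 0.357143.
Step 4: Exact two-sided p-value (enumerate n! = 40320 permutations of y under H0): p = 0.275099.
Step 5: alpha = 0.05. fail to reject H0.

tau_b = 0.3571 (C=19, D=9), p = 0.275099, fail to reject H0.


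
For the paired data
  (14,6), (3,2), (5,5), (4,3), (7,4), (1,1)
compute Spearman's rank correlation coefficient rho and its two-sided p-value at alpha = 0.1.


Step 1: Rank x and y separately (midranks; no ties here).
rank(x): 14->6, 3->2, 5->4, 4->3, 7->5, 1->1
rank(y): 6->6, 2->2, 5->5, 3->3, 4->4, 1->1
Step 2: d_i = R_x(i) - R_y(i); compute d_i^2.
  (6-6)^2=0, (2-2)^2=0, (4-5)^2=1, (3-3)^2=0, (5-4)^2=1, (1-1)^2=0
sum(d^2) = 2.
Step 3: rho = 1 - 6*2 / (6*(6^2 - 1)) = 1 - 12/210 = 0.942857.
Step 4: Under H0, t = rho * sqrt((n-2)/(1-rho^2)) = 5.6595 ~ t(4).
Step 5: Two-sided p-value from the t-distribution with 4 df = 0.004805.
Step 6: alpha = 0.1. reject H0.

rho = 0.9429, p = 0.004805, reject H0 at alpha = 0.1.


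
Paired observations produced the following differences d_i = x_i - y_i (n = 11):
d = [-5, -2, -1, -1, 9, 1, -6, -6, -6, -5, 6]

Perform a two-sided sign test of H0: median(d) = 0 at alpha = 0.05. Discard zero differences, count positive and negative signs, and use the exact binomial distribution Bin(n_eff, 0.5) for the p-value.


Step 1: Discard zero differences. Original n = 11; n_eff = number of nonzero differences = 11.
Nonzero differences (with sign): -5, -2, -1, -1, +9, +1, -6, -6, -6, -5, +6
Step 2: Count signs: positive = 3, negative = 8.
Step 3: Under H0: P(positive) = 0.5, so the number of positives S ~ Bin(11, 0.5).
Step 4: Two-sided exact p-value = sum of Bin(11,0.5) probabilities at or below the observed probability = 0.226562.
Step 5: alpha = 0.05. fail to reject H0.

n_eff = 11, pos = 3, neg = 8, p = 0.226562, fail to reject H0.


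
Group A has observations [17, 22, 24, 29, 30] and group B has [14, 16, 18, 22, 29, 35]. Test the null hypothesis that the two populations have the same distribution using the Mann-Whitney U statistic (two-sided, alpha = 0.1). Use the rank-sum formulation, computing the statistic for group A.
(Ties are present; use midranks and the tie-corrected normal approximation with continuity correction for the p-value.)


Step 1: Combine and sort all 11 observations; assign midranks.
sorted (value, group): (14,Y), (16,Y), (17,X), (18,Y), (22,X), (22,Y), (24,X), (29,X), (29,Y), (30,X), (35,Y)
ranks: 14->1, 16->2, 17->3, 18->4, 22->5.5, 22->5.5, 24->7, 29->8.5, 29->8.5, 30->10, 35->11
Step 2: Rank sum for X: R1 = 3 + 5.5 + 7 + 8.5 + 10 = 34.
Step 3: U_X = R1 - n1(n1+1)/2 = 34 - 5*6/2 = 34 - 15 = 19.
       U_Y = n1*n2 - U_X = 30 - 19 = 11.
Step 4: Ties are present, so use the tie-corrected normal approximation (with continuity correction) for the p-value.
Step 5: p-value = 0.520916; compare to alpha = 0.1. fail to reject H0.

U_X = 19, p = 0.520916, fail to reject H0 at alpha = 0.1.


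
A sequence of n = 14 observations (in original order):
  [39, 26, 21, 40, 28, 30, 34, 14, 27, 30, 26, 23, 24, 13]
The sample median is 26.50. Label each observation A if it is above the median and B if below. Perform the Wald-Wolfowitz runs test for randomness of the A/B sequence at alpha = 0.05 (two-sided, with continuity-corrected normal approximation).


Step 1: Compute median = 26.50; label A = above, B = below.
Labels in order: ABBAAAABAABBBB  (n_A = 7, n_B = 7)
Step 2: Count runs R = 6.
Step 3: Under H0 (random ordering), E[R] = 2*n_A*n_B/(n_A+n_B) + 1 = 2*7*7/14 + 1 = 8.0000.
        Var[R] = 2*n_A*n_B*(2*n_A*n_B - n_A - n_B) / ((n_A+n_B)^2 * (n_A+n_B-1)) = 8232/2548 = 3.2308.
        SD[R] = 1.7974.
Step 4: Continuity-corrected z = (R + 0.5 - E[R]) / SD[R] = (6 + 0.5 - 8.0000) / 1.7974 = -0.8345.
Step 5: Two-sided p-value via normal approximation = 2*(1 - Phi(|z|)) = 0.403986.
Step 6: alpha = 0.05. fail to reject H0.

R = 6, z = -0.8345, p = 0.403986, fail to reject H0.


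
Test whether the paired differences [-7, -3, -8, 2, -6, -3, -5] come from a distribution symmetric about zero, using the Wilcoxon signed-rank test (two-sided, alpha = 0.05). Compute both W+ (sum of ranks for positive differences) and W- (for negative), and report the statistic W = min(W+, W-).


Step 1: Drop any zero differences (none here) and take |d_i|.
|d| = [7, 3, 8, 2, 6, 3, 5]
Step 2: Midrank |d_i| (ties get averaged ranks).
ranks: |7|->6, |3|->2.5, |8|->7, |2|->1, |6|->5, |3|->2.5, |5|->4
Step 3: Attach original signs; sum ranks with positive sign and with negative sign.
W+ = 1 = 1
W- = 6 + 2.5 + 7 + 5 + 2.5 + 4 = 27
(Check: W+ + W- = 28 should equal n(n+1)/2 = 28.)
Step 4: Test statistic W = min(W+, W-) = 1.
Step 5: Ties in |d|, so use the tie-corrected normal approximation.
        E[W] = n(n+1)/4 = 7*8/4 = 14.
        Tie groups: |d|=3 (t=2); sum(t^3 - t) = 6.
        Var[W] = n(n+1)(2n+1)/24 - sum(t^3-t)/48 = 840/24 - 6/48 = 34.875.
        z = (W - E[W]) / sqrt(Var[W]) = (1 - 14) / 5.9055 = -2.2013.
        Two-sided p = 2*Phi(z) = 0.027712.
Step 6: alpha = 0.05. reject H0.

W+ = 1, W- = 27, W = min = 1, p = 0.027712, reject H0.


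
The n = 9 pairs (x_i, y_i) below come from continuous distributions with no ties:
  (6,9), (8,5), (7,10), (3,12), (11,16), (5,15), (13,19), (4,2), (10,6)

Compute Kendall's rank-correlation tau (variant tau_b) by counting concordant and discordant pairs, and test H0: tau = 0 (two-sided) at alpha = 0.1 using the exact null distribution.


Step 1: Enumerate the 36 unordered pairs (i,j) with i<j and classify each by sign(x_j-x_i) * sign(y_j-y_i).
  (1,2):dx=+2,dy=-4->D; (1,3):dx=+1,dy=+1->C; (1,4):dx=-3,dy=+3->D; (1,5):dx=+5,dy=+7->C
  (1,6):dx=-1,dy=+6->D; (1,7):dx=+7,dy=+10->C; (1,8):dx=-2,dy=-7->C; (1,9):dx=+4,dy=-3->D
  (2,3):dx=-1,dy=+5->D; (2,4):dx=-5,dy=+7->D; (2,5):dx=+3,dy=+11->C; (2,6):dx=-3,dy=+10->D
  (2,7):dx=+5,dy=+14->C; (2,8):dx=-4,dy=-3->C; (2,9):dx=+2,dy=+1->C; (3,4):dx=-4,dy=+2->D
  (3,5):dx=+4,dy=+6->C; (3,6):dx=-2,dy=+5->D; (3,7):dx=+6,dy=+9->C; (3,8):dx=-3,dy=-8->C
  (3,9):dx=+3,dy=-4->D; (4,5):dx=+8,dy=+4->C; (4,6):dx=+2,dy=+3->C; (4,7):dx=+10,dy=+7->C
  (4,8):dx=+1,dy=-10->D; (4,9):dx=+7,dy=-6->D; (5,6):dx=-6,dy=-1->C; (5,7):dx=+2,dy=+3->C
  (5,8):dx=-7,dy=-14->C; (5,9):dx=-1,dy=-10->C; (6,7):dx=+8,dy=+4->C; (6,8):dx=-1,dy=-13->C
  (6,9):dx=+5,dy=-9->D; (7,8):dx=-9,dy=-17->C; (7,9):dx=-3,dy=-13->C; (8,9):dx=+6,dy=+4->C
Step 2: C = 23, D = 13, total pairs = 36.
Step 3: tau = (C - D)/(n(n-1)/2) = (23 - 13)/36 = 0.277778.
Step 4: Exact two-sided p-value (enumerate n! = 362880 permutations of y under H0): p = 0.358488.
Step 5: alpha = 0.1. fail to reject H0.

tau_b = 0.2778 (C=23, D=13), p = 0.358488, fail to reject H0.


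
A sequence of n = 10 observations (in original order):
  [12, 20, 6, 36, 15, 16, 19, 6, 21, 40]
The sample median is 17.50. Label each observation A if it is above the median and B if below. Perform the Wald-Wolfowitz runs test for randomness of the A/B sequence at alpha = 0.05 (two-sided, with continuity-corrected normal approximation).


Step 1: Compute median = 17.50; label A = above, B = below.
Labels in order: BABABBABAA  (n_A = 5, n_B = 5)
Step 2: Count runs R = 8.
Step 3: Under H0 (random ordering), E[R] = 2*n_A*n_B/(n_A+n_B) + 1 = 2*5*5/10 + 1 = 6.0000.
        Var[R] = 2*n_A*n_B*(2*n_A*n_B - n_A - n_B) / ((n_A+n_B)^2 * (n_A+n_B-1)) = 2000/900 = 2.2222.
        SD[R] = 1.4907.
Step 4: Continuity-corrected z = (R - 0.5 - E[R]) / SD[R] = (8 - 0.5 - 6.0000) / 1.4907 = 1.0062.
Step 5: Two-sided p-value via normal approximation = 2*(1 - Phi(|z|)) = 0.314305.
Step 6: alpha = 0.05. fail to reject H0.

R = 8, z = 1.0062, p = 0.314305, fail to reject H0.


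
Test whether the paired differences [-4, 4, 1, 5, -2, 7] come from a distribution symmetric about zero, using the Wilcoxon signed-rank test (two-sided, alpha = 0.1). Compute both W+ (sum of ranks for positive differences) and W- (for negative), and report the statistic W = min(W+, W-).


Step 1: Drop any zero differences (none here) and take |d_i|.
|d| = [4, 4, 1, 5, 2, 7]
Step 2: Midrank |d_i| (ties get averaged ranks).
ranks: |4|->3.5, |4|->3.5, |1|->1, |5|->5, |2|->2, |7|->6
Step 3: Attach original signs; sum ranks with positive sign and with negative sign.
W+ = 3.5 + 1 + 5 + 6 = 15.5
W- = 3.5 + 2 = 5.5
(Check: W+ + W- = 21 should equal n(n+1)/2 = 21.)
Step 4: Test statistic W = min(W+, W-) = 5.5.
Step 5: Ties in |d|, so use the tie-corrected normal approximation.
        E[W] = n(n+1)/4 = 6*7/4 = 10.5.
        Tie groups: |d|=4 (t=2); sum(t^3 - t) = 6.
        Var[W] = n(n+1)(2n+1)/24 - sum(t^3-t)/48 = 546/24 - 6/48 = 22.625.
        z = (W - E[W]) / sqrt(Var[W]) = (5.5 - 10.5) / 4.7566 = -1.0512.
        Two-sided p = 2*Phi(z) = 0.293177.
Step 6: alpha = 0.1. fail to reject H0.

W+ = 15.5, W- = 5.5, W = min = 5.5, p = 0.293177, fail to reject H0.


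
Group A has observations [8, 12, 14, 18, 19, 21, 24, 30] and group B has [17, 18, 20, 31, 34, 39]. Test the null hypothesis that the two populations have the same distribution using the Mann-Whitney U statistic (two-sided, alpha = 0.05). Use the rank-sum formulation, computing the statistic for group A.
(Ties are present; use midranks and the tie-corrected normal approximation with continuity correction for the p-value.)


Step 1: Combine and sort all 14 observations; assign midranks.
sorted (value, group): (8,X), (12,X), (14,X), (17,Y), (18,X), (18,Y), (19,X), (20,Y), (21,X), (24,X), (30,X), (31,Y), (34,Y), (39,Y)
ranks: 8->1, 12->2, 14->3, 17->4, 18->5.5, 18->5.5, 19->7, 20->8, 21->9, 24->10, 30->11, 31->12, 34->13, 39->14
Step 2: Rank sum for X: R1 = 1 + 2 + 3 + 5.5 + 7 + 9 + 10 + 11 = 48.5.
Step 3: U_X = R1 - n1(n1+1)/2 = 48.5 - 8*9/2 = 48.5 - 36 = 12.5.
       U_Y = n1*n2 - U_X = 48 - 12.5 = 35.5.
Step 4: Ties are present, so use the tie-corrected normal approximation (with continuity correction) for the p-value.
Step 5: p-value = 0.155126; compare to alpha = 0.05. fail to reject H0.

U_X = 12.5, p = 0.155126, fail to reject H0 at alpha = 0.05.


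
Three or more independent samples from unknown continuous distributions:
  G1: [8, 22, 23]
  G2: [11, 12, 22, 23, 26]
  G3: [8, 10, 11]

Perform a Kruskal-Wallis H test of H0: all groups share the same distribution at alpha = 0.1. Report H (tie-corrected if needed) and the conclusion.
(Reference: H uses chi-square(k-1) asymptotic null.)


Step 1: Combine all N = 11 observations and assign midranks.
sorted (value, group, rank): (8,G1,1.5), (8,G3,1.5), (10,G3,3), (11,G2,4.5), (11,G3,4.5), (12,G2,6), (22,G1,7.5), (22,G2,7.5), (23,G1,9.5), (23,G2,9.5), (26,G2,11)
Step 2: Sum ranks within each group.
R_1 = 18.5 (n_1 = 3)
R_2 = 38.5 (n_2 = 5)
R_3 = 9 (n_3 = 3)
Step 3: H = 12/(N(N+1)) * sum(R_i^2/n_i) - 3(N+1)
     = 12/(11*12) * (18.5^2/3 + 38.5^2/5 + 9^2/3) - 3*12
     = 0.090909 * 437.533 - 36
     = 3.775758.
Step 4: Ties present; correction factor C = 1 - 24/(11^3 - 11) = 0.981818. Corrected H = 3.775758 / 0.981818 = 3.845679.
Step 5: Under H0, H ~ chi^2(2); p-value = 0.146191.
Step 6: alpha = 0.1. fail to reject H0.

H = 3.8457, df = 2, p = 0.146191, fail to reject H0.


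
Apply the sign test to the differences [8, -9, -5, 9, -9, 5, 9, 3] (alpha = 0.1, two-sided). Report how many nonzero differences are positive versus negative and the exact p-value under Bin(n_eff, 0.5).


Step 1: Discard zero differences. Original n = 8; n_eff = number of nonzero differences = 8.
Nonzero differences (with sign): +8, -9, -5, +9, -9, +5, +9, +3
Step 2: Count signs: positive = 5, negative = 3.
Step 3: Under H0: P(positive) = 0.5, so the number of positives S ~ Bin(8, 0.5).
Step 4: Two-sided exact p-value = sum of Bin(8,0.5) probabilities at or below the observed probability = 0.726562.
Step 5: alpha = 0.1. fail to reject H0.

n_eff = 8, pos = 5, neg = 3, p = 0.726562, fail to reject H0.


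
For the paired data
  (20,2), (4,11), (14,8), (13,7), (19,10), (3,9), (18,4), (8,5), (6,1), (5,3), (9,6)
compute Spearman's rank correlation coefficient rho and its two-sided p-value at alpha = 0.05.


Step 1: Rank x and y separately (midranks; no ties here).
rank(x): 20->11, 4->2, 14->8, 13->7, 19->10, 3->1, 18->9, 8->5, 6->4, 5->3, 9->6
rank(y): 2->2, 11->11, 8->8, 7->7, 10->10, 9->9, 4->4, 5->5, 1->1, 3->3, 6->6
Step 2: d_i = R_x(i) - R_y(i); compute d_i^2.
  (11-2)^2=81, (2-11)^2=81, (8-8)^2=0, (7-7)^2=0, (10-10)^2=0, (1-9)^2=64, (9-4)^2=25, (5-5)^2=0, (4-1)^2=9, (3-3)^2=0, (6-6)^2=0
sum(d^2) = 260.
Step 3: rho = 1 - 6*260 / (11*(11^2 - 1)) = 1 - 1560/1320 = -0.181818.
Step 4: Under H0, t = rho * sqrt((n-2)/(1-rho^2)) = -0.5547 ~ t(9).
Step 5: Two-sided p-value from the t-distribution with 9 df = 0.592615.
Step 6: alpha = 0.05. fail to reject H0.

rho = -0.1818, p = 0.592615, fail to reject H0 at alpha = 0.05.


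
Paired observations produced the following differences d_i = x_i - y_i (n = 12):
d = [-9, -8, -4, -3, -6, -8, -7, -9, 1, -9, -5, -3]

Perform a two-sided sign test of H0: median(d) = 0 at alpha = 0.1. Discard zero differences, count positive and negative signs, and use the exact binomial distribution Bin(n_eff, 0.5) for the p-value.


Step 1: Discard zero differences. Original n = 12; n_eff = number of nonzero differences = 12.
Nonzero differences (with sign): -9, -8, -4, -3, -6, -8, -7, -9, +1, -9, -5, -3
Step 2: Count signs: positive = 1, negative = 11.
Step 3: Under H0: P(positive) = 0.5, so the number of positives S ~ Bin(12, 0.5).
Step 4: Two-sided exact p-value = sum of Bin(12,0.5) probabilities at or below the observed probability = 0.006348.
Step 5: alpha = 0.1. reject H0.

n_eff = 12, pos = 1, neg = 11, p = 0.006348, reject H0.


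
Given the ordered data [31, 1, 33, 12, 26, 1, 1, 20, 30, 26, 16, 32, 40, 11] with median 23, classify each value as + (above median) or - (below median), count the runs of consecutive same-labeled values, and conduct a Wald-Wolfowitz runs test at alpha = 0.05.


Step 1: Compute median = 23; label A = above, B = below.
Labels in order: ABABABBBAABAAB  (n_A = 7, n_B = 7)
Step 2: Count runs R = 10.
Step 3: Under H0 (random ordering), E[R] = 2*n_A*n_B/(n_A+n_B) + 1 = 2*7*7/14 + 1 = 8.0000.
        Var[R] = 2*n_A*n_B*(2*n_A*n_B - n_A - n_B) / ((n_A+n_B)^2 * (n_A+n_B-1)) = 8232/2548 = 3.2308.
        SD[R] = 1.7974.
Step 4: Continuity-corrected z = (R - 0.5 - E[R]) / SD[R] = (10 - 0.5 - 8.0000) / 1.7974 = 0.8345.
Step 5: Two-sided p-value via normal approximation = 2*(1 - Phi(|z|)) = 0.403986.
Step 6: alpha = 0.05. fail to reject H0.

R = 10, z = 0.8345, p = 0.403986, fail to reject H0.


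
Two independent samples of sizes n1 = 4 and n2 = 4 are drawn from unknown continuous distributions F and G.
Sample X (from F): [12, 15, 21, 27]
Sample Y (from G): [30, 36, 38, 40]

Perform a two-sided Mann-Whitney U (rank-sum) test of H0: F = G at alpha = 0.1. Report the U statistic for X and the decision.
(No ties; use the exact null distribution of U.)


Step 1: Combine and sort all 8 observations; assign midranks.
sorted (value, group): (12,X), (15,X), (21,X), (27,X), (30,Y), (36,Y), (38,Y), (40,Y)
ranks: 12->1, 15->2, 21->3, 27->4, 30->5, 36->6, 38->7, 40->8
Step 2: Rank sum for X: R1 = 1 + 2 + 3 + 4 = 10.
Step 3: U_X = R1 - n1(n1+1)/2 = 10 - 4*5/2 = 10 - 10 = 0.
       U_Y = n1*n2 - U_X = 16 - 0 = 16.
Step 4: No ties, so the exact null distribution of U (based on enumerating the C(8,4) = 70 equally likely rank assignments) gives the two-sided p-value.
Step 5: p-value = 0.028571; compare to alpha = 0.1. reject H0.

U_X = 0, p = 0.028571, reject H0 at alpha = 0.1.
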